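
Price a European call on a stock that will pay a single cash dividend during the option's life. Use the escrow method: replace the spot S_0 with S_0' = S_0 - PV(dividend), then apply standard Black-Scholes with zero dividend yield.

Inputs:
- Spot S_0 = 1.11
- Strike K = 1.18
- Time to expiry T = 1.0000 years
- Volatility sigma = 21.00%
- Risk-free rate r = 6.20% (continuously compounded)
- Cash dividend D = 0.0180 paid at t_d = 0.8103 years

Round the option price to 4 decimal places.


Answer: Price = 0.0842

Derivation:
PV(D) = D * exp(-r * t_d) = 0.0180 * 0.95100249 = 0.01711804
S_0' = S_0 - PV(D) = 1.1100 - 0.01711804 = 1.09288196
d1 = (ln(S_0'/K) + (r + sigma^2/2)*T) / (sigma*sqrt(T)) = 0.03501792
d2 = d1 - sigma*sqrt(T) = -0.17498208
exp(-rT) = 0.93988289
N(d1) = 0.51396728; N(d2) = 0.43054686
C = S_0' * N(d1) - K * exp(-rT) * N(d2) = 1.09288196 * 0.51396728 - 1.1800 * 0.93988289 * 0.43054686 = 0.0842


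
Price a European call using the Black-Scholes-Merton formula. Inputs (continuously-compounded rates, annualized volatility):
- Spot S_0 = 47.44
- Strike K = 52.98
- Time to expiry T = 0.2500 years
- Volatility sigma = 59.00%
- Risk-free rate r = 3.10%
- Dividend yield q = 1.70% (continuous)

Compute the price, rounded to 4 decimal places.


d1 = (ln(S/K) + (r - q + 0.5*sigma^2) * T) / (sigma * sqrt(T)) = -0.21503806
d2 = d1 - sigma * sqrt(T) = -0.51003806
exp(-rT) = 0.99227995; exp(-qT) = 0.99575902
C = S_0 * exp(-qT) * N(d1) - K * exp(-rT) * N(d2)
N(d1) = 0.41486882; N(d2) = 0.30501240
C = 47.4400 * 0.99575902 * 0.41486882 - 52.9800 * 0.99227995 * 0.30501240 = 3.5631

Answer: Price = 3.5631


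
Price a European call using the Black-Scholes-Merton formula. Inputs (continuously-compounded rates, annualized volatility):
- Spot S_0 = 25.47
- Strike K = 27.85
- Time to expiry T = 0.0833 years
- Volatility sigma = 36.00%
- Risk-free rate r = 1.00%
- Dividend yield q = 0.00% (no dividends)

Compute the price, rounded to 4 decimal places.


d1 = (ln(S/K) + (r - q + 0.5*sigma^2) * T) / (sigma * sqrt(T)) = -0.79979816
d2 = d1 - sigma * sqrt(T) = -0.90370042
exp(-rT) = 0.99916735; exp(-qT) = 1.00000000
C = S_0 * exp(-qT) * N(d1) - K * exp(-rT) * N(d2)
N(d1) = 0.21191388; N(d2) = 0.18307714
C = 25.4700 * 1.00000000 * 0.21191388 - 27.8500 * 0.99916735 * 0.18307714 = 0.3030

Answer: Price = 0.3030


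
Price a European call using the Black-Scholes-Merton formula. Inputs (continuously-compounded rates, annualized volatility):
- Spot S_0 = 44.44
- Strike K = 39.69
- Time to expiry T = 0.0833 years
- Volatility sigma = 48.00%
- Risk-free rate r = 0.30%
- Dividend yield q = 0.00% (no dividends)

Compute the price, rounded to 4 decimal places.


d1 = (ln(S/K) + (r - q + 0.5*sigma^2) * T) / (sigma * sqrt(T)) = 0.88703621
d2 = d1 - sigma * sqrt(T) = 0.74849986
exp(-rT) = 0.99975013; exp(-qT) = 1.00000000
C = S_0 * exp(-qT) * N(d1) - K * exp(-rT) * N(d2)
N(d1) = 0.81247030; N(d2) = 0.77292065
C = 44.4400 * 1.00000000 * 0.81247030 - 39.6900 * 0.99975013 * 0.77292065 = 5.4366

Answer: Price = 5.4366


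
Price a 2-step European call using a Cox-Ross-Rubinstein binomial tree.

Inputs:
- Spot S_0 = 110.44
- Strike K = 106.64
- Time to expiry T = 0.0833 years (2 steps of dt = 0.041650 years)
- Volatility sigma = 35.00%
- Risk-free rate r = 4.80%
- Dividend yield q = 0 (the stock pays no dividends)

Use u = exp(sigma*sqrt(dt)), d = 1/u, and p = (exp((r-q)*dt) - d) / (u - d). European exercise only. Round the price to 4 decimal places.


Answer: Price = V(0,0) = 6.9822

Derivation:
dt = T/N = 0.041650
u = exp(sigma*sqrt(dt)) = 1.074042; d = 1/u = 0.931062
p = (exp((r-q)*dt) - d) / (u - d) = 0.496147
Discount per step: exp(-r*dt) = 0.998003
Stock lattice S(k, i) with i counting down-moves:
  k=0: S(0,0) = 110.4400
  k=1: S(1,0) = 118.6172; S(1,1) = 102.8265
  k=2: S(2,0) = 127.3999; S(2,1) = 110.4400; S(2,2) = 95.7379
Terminal payoffs V(N, i) = max(S_T - K, 0):
  V(2,0) = 20.759868; V(2,1) = 3.800000; V(2,2) = 0.000000
Backward induction: V(k, i) = exp(-r*dt) * [p * V(k+1, i) + (1-p) * V(k+1, i+1)].
  V(1,0) = exp(-r*dt) * [p*20.759868 + (1-p)*3.800000] = 12.190187
  V(1,1) = exp(-r*dt) * [p*3.800000 + (1-p)*0.000000] = 1.881592
  V(0,0) = exp(-r*dt) * [p*12.190187 + (1-p)*1.881592] = 6.982194


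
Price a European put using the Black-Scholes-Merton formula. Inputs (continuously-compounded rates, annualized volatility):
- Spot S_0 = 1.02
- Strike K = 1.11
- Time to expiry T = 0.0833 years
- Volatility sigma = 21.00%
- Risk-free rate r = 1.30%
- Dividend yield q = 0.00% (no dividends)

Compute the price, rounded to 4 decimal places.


Answer: Price = 0.0913

Derivation:
d1 = (ln(S/K) + (r - q + 0.5*sigma^2) * T) / (sigma * sqrt(T)) = -1.34694260
d2 = d1 - sigma * sqrt(T) = -1.40755225
exp(-rT) = 0.99891769; exp(-qT) = 1.00000000
P = K * exp(-rT) * N(-d2) - S_0 * exp(-qT) * N(-d1)
N(-d1) = 0.91100064; N(-d2) = 0.92036815
P = 1.1100 * 0.99891769 * 0.92036815 - 1.0200 * 1.00000000 * 0.91100064 = 0.0913


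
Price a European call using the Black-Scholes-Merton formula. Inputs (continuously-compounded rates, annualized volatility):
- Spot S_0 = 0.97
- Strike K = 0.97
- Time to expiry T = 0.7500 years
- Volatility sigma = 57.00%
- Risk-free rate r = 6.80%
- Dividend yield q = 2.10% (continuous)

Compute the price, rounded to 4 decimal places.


d1 = (ln(S/K) + (r - q + 0.5*sigma^2) * T) / (sigma * sqrt(T)) = 0.31822635
d2 = d1 - sigma * sqrt(T) = -0.17540813
exp(-rT) = 0.95027867; exp(-qT) = 0.98437338
C = S_0 * exp(-qT) * N(d1) - K * exp(-rT) * N(d2)
N(d1) = 0.62484338; N(d2) = 0.43037948
C = 0.9700 * 0.98437338 * 0.62484338 - 0.9700 * 0.95027867 * 0.43037948 = 0.1999

Answer: Price = 0.1999


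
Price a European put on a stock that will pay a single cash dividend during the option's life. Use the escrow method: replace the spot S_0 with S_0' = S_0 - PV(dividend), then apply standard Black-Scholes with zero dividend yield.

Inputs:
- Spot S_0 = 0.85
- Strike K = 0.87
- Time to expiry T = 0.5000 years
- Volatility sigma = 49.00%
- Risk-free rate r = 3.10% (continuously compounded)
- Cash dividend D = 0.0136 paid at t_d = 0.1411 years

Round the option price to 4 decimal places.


PV(D) = D * exp(-r * t_d) = 0.0136 * 0.99563545 = 0.01354064
S_0' = S_0 - PV(D) = 0.8500 - 0.01354064 = 0.83645936
d1 = (ln(S_0'/K) + (r + sigma^2/2)*T) / (sigma*sqrt(T)) = 0.10450669
d2 = d1 - sigma*sqrt(T) = -0.24197563
exp(-rT) = 0.98461951
N(-d1) = 0.45838363; N(-d2) = 0.59560048
P = K * exp(-rT) * N(-d2) - S_0' * N(-d1) = 0.8700 * 0.98461951 * 0.59560048 - 0.83645936 * 0.45838363 = 0.1268

Answer: Price = 0.1268


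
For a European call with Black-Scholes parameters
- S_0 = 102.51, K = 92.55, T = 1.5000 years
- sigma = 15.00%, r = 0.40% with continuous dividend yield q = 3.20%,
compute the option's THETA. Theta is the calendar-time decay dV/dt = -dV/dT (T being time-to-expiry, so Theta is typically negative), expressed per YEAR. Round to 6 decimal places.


Answer: Theta = -0.332403

Derivation:
d1 = 0.4196047551; d2 = 0.2358930244
phi(d1) = 0.3653232838; exp(-qT) = 0.9531337871; exp(-rT) = 0.9940179641
Theta = -S*exp(-qT)*phi(d1)*sigma/(2*sqrt(T)) - r*K*exp(-rT)*N(d2) + q*S*exp(-qT)*N(d1)
N(d1) = 0.6626128930; N(d2) = 0.5932421594; sqrt(T) = 1.2247448714
Term 1 = -102.5100 * 0.9531337871 * 0.3653232838 * 0.1500 / (2 * 1.2247448714) = -2.1858134049
Term 2 = -0.0040 * 92.5500 * 0.9940179641 * 0.5932421594 = -0.2183044832
Term 3 = 0.0320 * 102.5100 * 0.9531337871 * 0.6626128930 = 2.0717147532
Theta = -2.1858134049 + (-0.2183044832) + (2.0717147532) = -0.332403


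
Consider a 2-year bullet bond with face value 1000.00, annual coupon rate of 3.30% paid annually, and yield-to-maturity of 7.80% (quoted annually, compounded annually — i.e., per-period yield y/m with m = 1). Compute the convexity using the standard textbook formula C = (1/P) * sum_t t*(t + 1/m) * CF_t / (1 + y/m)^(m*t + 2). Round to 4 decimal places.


Answer: Convexity = 5.0485

Derivation:
Coupon per period c = face * coupon_rate / m = 33.000000
Periods per year m = 1; per-period yield y/m = 0.078000
Number of cashflows N = 2
Cashflows (t years, CF_t, discount factor 1/(1+y/m)^(m*t), PV):
  t = 1.0000: CF_t = 33.000000, DF = 0.927644, PV = 30.612245
  t = 2.0000: CF_t = 1033.000000, DF = 0.860523, PV = 888.920250
Price P = sum_t PV_t = 919.532495
Convexity numerator sum_t t*(t + 1/m) * CF_t / (1+y/m)^(m*t + 2):
  t = 1.0000: term = 52.685081
  t = 2.0000: term = 4589.617877
Convexity = (1/P) * sum = 4642.302958 / 919.532495 = 5.048547


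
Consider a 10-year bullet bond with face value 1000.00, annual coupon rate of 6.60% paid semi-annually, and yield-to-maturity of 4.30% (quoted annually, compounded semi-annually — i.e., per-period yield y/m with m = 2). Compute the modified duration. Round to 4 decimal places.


Answer: Modified duration = 7.5482

Derivation:
Coupon per period c = face * coupon_rate / m = 33.000000
Periods per year m = 2; per-period yield y/m = 0.021500
Number of cashflows N = 20
Cashflows (t years, CF_t, discount factor 1/(1+y/m)^(m*t), PV):
  t = 0.5000: CF_t = 33.000000, DF = 0.978953, PV = 32.305433
  t = 1.0000: CF_t = 33.000000, DF = 0.958348, PV = 31.625485
  t = 1.5000: CF_t = 33.000000, DF = 0.938177, PV = 30.959849
  t = 2.0000: CF_t = 33.000000, DF = 0.918431, PV = 30.308222
  t = 2.5000: CF_t = 33.000000, DF = 0.899100, PV = 29.670310
  t = 3.0000: CF_t = 33.000000, DF = 0.880177, PV = 29.045825
  t = 3.5000: CF_t = 33.000000, DF = 0.861651, PV = 28.434483
  t = 4.0000: CF_t = 33.000000, DF = 0.843515, PV = 27.836009
  t = 4.5000: CF_t = 33.000000, DF = 0.825762, PV = 27.250131
  t = 5.0000: CF_t = 33.000000, DF = 0.808381, PV = 26.676585
  t = 5.5000: CF_t = 33.000000, DF = 0.791367, PV = 26.115110
  t = 6.0000: CF_t = 33.000000, DF = 0.774711, PV = 25.565453
  t = 6.5000: CF_t = 33.000000, DF = 0.758405, PV = 25.027364
  t = 7.0000: CF_t = 33.000000, DF = 0.742442, PV = 24.500601
  t = 7.5000: CF_t = 33.000000, DF = 0.726816, PV = 23.984926
  t = 8.0000: CF_t = 33.000000, DF = 0.711518, PV = 23.480103
  t = 8.5000: CF_t = 33.000000, DF = 0.696543, PV = 22.985906
  t = 9.0000: CF_t = 33.000000, DF = 0.681882, PV = 22.502111
  t = 9.5000: CF_t = 33.000000, DF = 0.667530, PV = 22.028498
  t = 10.0000: CF_t = 1033.000000, DF = 0.653480, PV = 675.045276
Price P = sum_t PV_t = 1185.347681
First compute Macaulay numerator sum_t t * PV_t:
  t * PV_t at t = 0.5000: 16.152717
  t * PV_t at t = 1.0000: 31.625485
  t * PV_t at t = 1.5000: 46.439773
  t * PV_t at t = 2.0000: 60.616443
  t * PV_t at t = 2.5000: 74.175775
  t * PV_t at t = 3.0000: 87.137475
  t * PV_t at t = 3.5000: 99.520692
  t * PV_t at t = 4.0000: 111.344037
  t * PV_t at t = 4.5000: 122.625591
  t * PV_t at t = 5.0000: 133.382924
  t * PV_t at t = 5.5000: 143.633105
  t * PV_t at t = 6.0000: 153.392717
  t * PV_t at t = 6.5000: 162.677869
  t * PV_t at t = 7.0000: 171.504210
  t * PV_t at t = 7.5000: 179.886942
  t * PV_t at t = 8.0000: 187.840827
  t * PV_t at t = 8.5000: 195.380204
  t * PV_t at t = 9.0000: 202.518999
  t * PV_t at t = 9.5000: 209.270734
  t * PV_t at t = 10.0000: 6750.452756
Macaulay duration D = 9139.579275 / 1185.347681 = 7.710463
Modified duration = D / (1 + y/m) = 7.710463 / (1 + 0.021500) = 7.548177


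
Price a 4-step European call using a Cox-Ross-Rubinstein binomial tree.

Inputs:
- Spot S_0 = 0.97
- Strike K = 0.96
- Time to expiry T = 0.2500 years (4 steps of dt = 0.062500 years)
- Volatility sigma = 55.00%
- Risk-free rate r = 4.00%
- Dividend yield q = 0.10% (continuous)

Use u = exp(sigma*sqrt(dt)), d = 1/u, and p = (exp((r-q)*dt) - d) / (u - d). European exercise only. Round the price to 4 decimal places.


dt = T/N = 0.062500
u = exp(sigma*sqrt(dt)) = 1.147402; d = 1/u = 0.871534
p = (exp((r-q)*dt) - d) / (u - d) = 0.474526
Discount per step: exp(-r*dt) = 0.997503
Stock lattice S(k, i) with i counting down-moves:
  k=0: S(0,0) = 0.9700
  k=1: S(1,0) = 1.1130; S(1,1) = 0.8454
  k=2: S(2,0) = 1.2770; S(2,1) = 0.9700; S(2,2) = 0.7368
  k=3: S(3,0) = 1.4653; S(3,1) = 1.1130; S(3,2) = 0.8454; S(3,3) = 0.6421
  k=4: S(4,0) = 1.6813; S(4,1) = 1.2770; S(4,2) = 0.9700; S(4,3) = 0.7368; S(4,4) = 0.5596
Terminal payoffs V(N, i) = max(S_T - K, 0):
  V(4,0) = 0.721255; V(4,1) = 0.317035; V(4,2) = 0.010000; V(4,3) = 0.000000; V(4,4) = 0.000000
Backward induction: V(k, i) = exp(-r*dt) * [p * V(k+1, i) + (1-p) * V(k+1, i+1)].
  V(3,0) = exp(-r*dt) * [p*0.721255 + (1-p)*0.317035] = 0.507577
  V(3,1) = exp(-r*dt) * [p*0.317035 + (1-p)*0.010000] = 0.155307
  V(3,2) = exp(-r*dt) * [p*0.010000 + (1-p)*0.000000] = 0.004733
  V(3,3) = exp(-r*dt) * [p*0.000000 + (1-p)*0.000000] = 0.000000
  V(2,0) = exp(-r*dt) * [p*0.507577 + (1-p)*0.155307] = 0.321663
  V(2,1) = exp(-r*dt) * [p*0.155307 + (1-p)*0.004733] = 0.075994
  V(2,2) = exp(-r*dt) * [p*0.004733 + (1-p)*0.000000] = 0.002241
  V(1,0) = exp(-r*dt) * [p*0.321663 + (1-p)*0.075994] = 0.192090
  V(1,1) = exp(-r*dt) * [p*0.075994 + (1-p)*0.002241] = 0.037146
  V(0,0) = exp(-r*dt) * [p*0.192090 + (1-p)*0.037146] = 0.110394

Answer: Price = V(0,0) = 0.1104


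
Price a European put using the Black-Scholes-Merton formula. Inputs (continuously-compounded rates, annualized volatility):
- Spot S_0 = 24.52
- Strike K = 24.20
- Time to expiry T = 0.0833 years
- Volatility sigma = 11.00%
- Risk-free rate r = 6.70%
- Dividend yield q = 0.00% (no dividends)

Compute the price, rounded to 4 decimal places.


Answer: Price = 0.1323

Derivation:
d1 = (ln(S/K) + (r - q + 0.5*sigma^2) * T) / (sigma * sqrt(T)) = 0.60544272
d2 = d1 - sigma * sqrt(T) = 0.57369480
exp(-rT) = 0.99443445; exp(-qT) = 1.00000000
P = K * exp(-rT) * N(-d2) - S_0 * exp(-qT) * N(-d1)
N(-d1) = 0.27244244; N(-d2) = 0.28308717
P = 24.2000 * 0.99443445 * 0.28308717 - 24.5200 * 1.00000000 * 0.27244244 = 0.1323


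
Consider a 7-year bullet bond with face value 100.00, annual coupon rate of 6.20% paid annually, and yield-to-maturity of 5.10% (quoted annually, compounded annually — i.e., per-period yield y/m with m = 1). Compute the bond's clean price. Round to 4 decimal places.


Answer: Price = 106.3420

Derivation:
Coupon per period c = face * coupon_rate / m = 6.200000
Periods per year m = 1; per-period yield y/m = 0.051000
Number of cashflows N = 7
Cashflows (t years, CF_t, discount factor 1/(1+y/m)^(m*t), PV):
  t = 1.0000: CF_t = 6.200000, DF = 0.951475, PV = 5.899144
  t = 2.0000: CF_t = 6.200000, DF = 0.905304, PV = 5.612886
  t = 3.0000: CF_t = 6.200000, DF = 0.861374, PV = 5.340520
  t = 4.0000: CF_t = 6.200000, DF = 0.819576, PV = 5.081370
  t = 5.0000: CF_t = 6.200000, DF = 0.779806, PV = 4.834796
  t = 6.0000: CF_t = 6.200000, DF = 0.741965, PV = 4.600186
  t = 7.0000: CF_t = 106.200000, DF = 0.705961, PV = 74.973106
Price P = sum_t PV_t = 106.342008


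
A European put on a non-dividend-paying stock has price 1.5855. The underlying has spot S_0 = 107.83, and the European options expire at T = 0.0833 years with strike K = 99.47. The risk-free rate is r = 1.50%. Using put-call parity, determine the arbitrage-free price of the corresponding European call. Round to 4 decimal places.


Put-call parity: C - P = S_0 * exp(-qT) - K * exp(-rT).
S_0 * exp(-qT) = 107.8300 * 1.00000000 = 107.83000000
K * exp(-rT) = 99.4700 * 0.99875128 = 99.34578985
C = P + S*exp(-qT) - K*exp(-rT)
C = 1.5855 + 107.83000000 - 99.34578985 = 10.0697

Answer: Call price = 10.0697


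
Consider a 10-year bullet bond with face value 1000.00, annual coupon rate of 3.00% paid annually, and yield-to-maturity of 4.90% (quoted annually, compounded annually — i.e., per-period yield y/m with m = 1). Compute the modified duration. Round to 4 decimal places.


Answer: Modified duration = 8.2593

Derivation:
Coupon per period c = face * coupon_rate / m = 30.000000
Periods per year m = 1; per-period yield y/m = 0.049000
Number of cashflows N = 10
Cashflows (t years, CF_t, discount factor 1/(1+y/m)^(m*t), PV):
  t = 1.0000: CF_t = 30.000000, DF = 0.953289, PV = 28.598665
  t = 2.0000: CF_t = 30.000000, DF = 0.908760, PV = 27.262789
  t = 3.0000: CF_t = 30.000000, DF = 0.866310, PV = 25.989312
  t = 4.0000: CF_t = 30.000000, DF = 0.825844, PV = 24.775322
  t = 5.0000: CF_t = 30.000000, DF = 0.787268, PV = 23.618038
  t = 6.0000: CF_t = 30.000000, DF = 0.750494, PV = 22.514812
  t = 7.0000: CF_t = 30.000000, DF = 0.715437, PV = 21.463119
  t = 8.0000: CF_t = 30.000000, DF = 0.682018, PV = 20.460552
  t = 9.0000: CF_t = 30.000000, DF = 0.650161, PV = 19.504816
  t = 10.0000: CF_t = 1030.000000, DF = 0.619791, PV = 638.384513
Price P = sum_t PV_t = 852.571939
First compute Macaulay numerator sum_t t * PV_t:
  t * PV_t at t = 1.0000: 28.598665
  t * PV_t at t = 2.0000: 54.525577
  t * PV_t at t = 3.0000: 77.967937
  t * PV_t at t = 4.0000: 99.101287
  t * PV_t at t = 5.0000: 118.090189
  t * PV_t at t = 6.0000: 135.088872
  t * PV_t at t = 7.0000: 150.241834
  t * PV_t at t = 8.0000: 163.684417
  t * PV_t at t = 9.0000: 175.543345
  t * PV_t at t = 10.0000: 6383.845132
Macaulay duration D = 7386.687257 / 852.571939 = 8.664005
Modified duration = D / (1 + y/m) = 8.664005 / (1 + 0.049000) = 8.259299


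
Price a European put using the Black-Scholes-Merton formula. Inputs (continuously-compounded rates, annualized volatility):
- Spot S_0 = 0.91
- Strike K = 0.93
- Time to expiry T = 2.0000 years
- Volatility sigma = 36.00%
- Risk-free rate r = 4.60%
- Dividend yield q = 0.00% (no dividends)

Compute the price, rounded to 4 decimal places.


Answer: Price = 0.1474

Derivation:
d1 = (ln(S/K) + (r - q + 0.5*sigma^2) * T) / (sigma * sqrt(T)) = 0.39256214
d2 = d1 - sigma * sqrt(T) = -0.11655474
exp(-rT) = 0.91210515; exp(-qT) = 1.00000000
P = K * exp(-rT) * N(-d2) - S_0 * exp(-qT) * N(-d1)
N(-d1) = 0.34732145; N(-d2) = 0.54639355
P = 0.9300 * 0.91210515 * 0.54639355 - 0.9100 * 1.00000000 * 0.34732145 = 0.1474


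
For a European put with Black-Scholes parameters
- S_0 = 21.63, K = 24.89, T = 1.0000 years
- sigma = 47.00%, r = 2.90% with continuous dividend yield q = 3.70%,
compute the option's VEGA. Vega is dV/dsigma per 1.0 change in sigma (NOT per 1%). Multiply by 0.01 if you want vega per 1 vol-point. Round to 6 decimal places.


d1 = -0.0807125030; d2 = -0.5507125030
phi(d1) = 0.3976449381; exp(-qT) = 0.9636761353; exp(-rT) = 0.9714164645
Vega = S * exp(-qT) * phi(d1) * sqrt(T) = 21.6300 * 0.9636761353 * 0.3976449381 * 1.0000000000 = 8.288636

Answer: Vega = 8.288636


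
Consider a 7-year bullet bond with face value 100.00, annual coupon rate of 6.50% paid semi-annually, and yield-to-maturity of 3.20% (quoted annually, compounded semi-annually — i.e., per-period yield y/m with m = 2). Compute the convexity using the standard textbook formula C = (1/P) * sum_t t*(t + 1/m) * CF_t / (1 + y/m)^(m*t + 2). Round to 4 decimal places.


Coupon per period c = face * coupon_rate / m = 3.250000
Periods per year m = 2; per-period yield y/m = 0.016000
Number of cashflows N = 14
Cashflows (t years, CF_t, discount factor 1/(1+y/m)^(m*t), PV):
  t = 0.5000: CF_t = 3.250000, DF = 0.984252, PV = 3.198819
  t = 1.0000: CF_t = 3.250000, DF = 0.968752, PV = 3.148444
  t = 1.5000: CF_t = 3.250000, DF = 0.953496, PV = 3.098862
  t = 2.0000: CF_t = 3.250000, DF = 0.938480, PV = 3.050061
  t = 2.5000: CF_t = 3.250000, DF = 0.923701, PV = 3.002029
  t = 3.0000: CF_t = 3.250000, DF = 0.909155, PV = 2.954753
  t = 3.5000: CF_t = 3.250000, DF = 0.894837, PV = 2.908221
  t = 4.0000: CF_t = 3.250000, DF = 0.880745, PV = 2.862422
  t = 4.5000: CF_t = 3.250000, DF = 0.866875, PV = 2.817345
  t = 5.0000: CF_t = 3.250000, DF = 0.853224, PV = 2.772977
  t = 5.5000: CF_t = 3.250000, DF = 0.839787, PV = 2.729308
  t = 6.0000: CF_t = 3.250000, DF = 0.826562, PV = 2.686327
  t = 6.5000: CF_t = 3.250000, DF = 0.813545, PV = 2.644023
  t = 7.0000: CF_t = 103.250000, DF = 0.800734, PV = 82.675751
Price P = sum_t PV_t = 120.549341
Convexity numerator sum_t t*(t + 1/m) * CF_t / (1+y/m)^(m*t + 2):
  t = 0.5000: term = 1.549431
  t = 1.0000: term = 4.575092
  t = 1.5000: term = 9.006086
  t = 2.0000: term = 14.773763
  t = 2.5000: term = 21.811657
  t = 3.0000: term = 30.055434
  t = 3.5000: term = 39.442826
  t = 4.0000: term = 49.913588
  t = 4.5000: term = 61.409434
  t = 5.0000: term = 73.873991
  t = 5.5000: term = 87.252745
  t = 6.0000: term = 101.492992
  t = 6.5000: term = 116.543790
  t = 7.0000: term = 4204.845438
Convexity = (1/P) * sum = 4816.546265 / 120.549341 = 39.954978

Answer: Convexity = 39.9550


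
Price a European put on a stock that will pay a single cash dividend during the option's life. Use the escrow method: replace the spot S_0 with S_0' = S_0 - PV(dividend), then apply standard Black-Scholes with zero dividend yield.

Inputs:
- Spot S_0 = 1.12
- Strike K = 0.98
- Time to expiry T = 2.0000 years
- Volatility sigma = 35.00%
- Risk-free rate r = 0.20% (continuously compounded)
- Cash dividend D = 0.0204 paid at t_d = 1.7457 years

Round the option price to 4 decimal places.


PV(D) = D * exp(-r * t_d) = 0.0204 * 0.99651469 = 0.02032890
S_0' = S_0 - PV(D) = 1.1200 - 0.02032890 = 1.09967110
d1 = (ln(S_0'/K) + (r + sigma^2/2)*T) / (sigma*sqrt(T)) = 0.48833571
d2 = d1 - sigma*sqrt(T) = -0.00663904
exp(-rT) = 0.99600799
N(-d1) = 0.31265604; N(-d2) = 0.50264857
P = K * exp(-rT) * N(-d2) - S_0' * N(-d1) = 0.9800 * 0.99600799 * 0.50264857 - 1.09967110 * 0.31265604 = 0.1468

Answer: Price = 0.1468


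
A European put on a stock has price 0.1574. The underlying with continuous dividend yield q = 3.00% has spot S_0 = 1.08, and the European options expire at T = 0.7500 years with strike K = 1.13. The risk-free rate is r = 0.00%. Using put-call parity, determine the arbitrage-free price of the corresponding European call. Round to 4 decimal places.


Answer: Call price = 0.0834

Derivation:
Put-call parity: C - P = S_0 * exp(-qT) - K * exp(-rT).
S_0 * exp(-qT) = 1.0800 * 0.97775124 = 1.05597134
K * exp(-rT) = 1.1300 * 1.00000000 = 1.13000000
C = P + S*exp(-qT) - K*exp(-rT)
C = 0.1574 + 1.05597134 - 1.13000000 = 0.0834


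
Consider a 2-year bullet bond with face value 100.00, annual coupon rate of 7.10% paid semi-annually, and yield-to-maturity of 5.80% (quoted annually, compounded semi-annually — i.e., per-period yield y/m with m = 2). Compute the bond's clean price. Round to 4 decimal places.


Coupon per period c = face * coupon_rate / m = 3.550000
Periods per year m = 2; per-period yield y/m = 0.029000
Number of cashflows N = 4
Cashflows (t years, CF_t, discount factor 1/(1+y/m)^(m*t), PV):
  t = 0.5000: CF_t = 3.550000, DF = 0.971817, PV = 3.449951
  t = 1.0000: CF_t = 3.550000, DF = 0.944429, PV = 3.352722
  t = 1.5000: CF_t = 3.550000, DF = 0.917812, PV = 3.258234
  t = 2.0000: CF_t = 103.550000, DF = 0.891946, PV = 92.360995
Price P = sum_t PV_t = 102.421903

Answer: Price = 102.4219


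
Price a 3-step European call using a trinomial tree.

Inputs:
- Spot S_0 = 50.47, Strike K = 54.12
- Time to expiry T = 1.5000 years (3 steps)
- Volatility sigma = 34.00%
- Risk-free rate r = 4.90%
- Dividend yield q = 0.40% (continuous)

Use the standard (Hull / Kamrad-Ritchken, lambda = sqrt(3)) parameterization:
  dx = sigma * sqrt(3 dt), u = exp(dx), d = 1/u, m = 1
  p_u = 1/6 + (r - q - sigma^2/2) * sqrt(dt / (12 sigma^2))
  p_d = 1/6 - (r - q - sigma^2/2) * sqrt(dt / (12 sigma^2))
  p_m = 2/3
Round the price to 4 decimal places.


dt = T/N = 0.500000; dx = sigma*sqrt(3*dt) = 0.416413
u = exp(dx) = 1.516512; d = 1/u = 0.659408
p_u = 0.158982, p_m = 0.666667, p_d = 0.174351
Discount per step: exp(-r*dt) = 0.975798
Stock lattice S(k, j) with j the centered position index:
  k=0: S(0,+0) = 50.4700
  k=1: S(1,-1) = 33.2803; S(1,+0) = 50.4700; S(1,+1) = 76.5384
  k=2: S(2,-2) = 21.9453; S(2,-1) = 33.2803; S(2,+0) = 50.4700; S(2,+1) = 76.5384; S(2,+2) = 116.0714
  k=3: S(3,-3) = 14.4709; S(3,-2) = 21.9453; S(3,-1) = 33.2803; S(3,+0) = 50.4700; S(3,+1) = 76.5384; S(3,+2) = 116.0714; S(3,+3) = 176.0237
Terminal payoffs V(N, j) = max(S_T - K, 0):
  V(3,-3) = 0.000000; V(3,-2) = 0.000000; V(3,-1) = 0.000000; V(3,+0) = 0.000000; V(3,+1) = 22.418383; V(3,+2) = 61.951411; V(3,+3) = 121.903739
Backward induction: V(k, j) = exp(-r*dt) * [p_u * V(k+1, j+1) + p_m * V(k+1, j) + p_d * V(k+1, j-1)]
  V(2,-2) = exp(-r*dt) * [p_u*0.000000 + p_m*0.000000 + p_d*0.000000] = 0.000000
  V(2,-1) = exp(-r*dt) * [p_u*0.000000 + p_m*0.000000 + p_d*0.000000] = 0.000000
  V(2,+0) = exp(-r*dt) * [p_u*22.418383 + p_m*0.000000 + p_d*0.000000] = 3.477859
  V(2,+1) = exp(-r*dt) * [p_u*61.951411 + p_m*22.418383 + p_d*0.000000] = 24.194657
  V(2,+2) = exp(-r*dt) * [p_u*121.903739 + p_m*61.951411 + p_d*22.418383] = 63.026885
  V(1,-1) = exp(-r*dt) * [p_u*3.477859 + p_m*0.000000 + p_d*0.000000] = 0.539535
  V(1,+0) = exp(-r*dt) * [p_u*24.194657 + p_m*3.477859 + p_d*0.000000] = 6.015878
  V(1,+1) = exp(-r*dt) * [p_u*63.026885 + p_m*24.194657 + p_d*3.477859] = 26.108717
  V(0,+0) = exp(-r*dt) * [p_u*26.108717 + p_m*6.015878 + p_d*0.539535] = 8.055669

Answer: Price = V(0,0) = 8.0557


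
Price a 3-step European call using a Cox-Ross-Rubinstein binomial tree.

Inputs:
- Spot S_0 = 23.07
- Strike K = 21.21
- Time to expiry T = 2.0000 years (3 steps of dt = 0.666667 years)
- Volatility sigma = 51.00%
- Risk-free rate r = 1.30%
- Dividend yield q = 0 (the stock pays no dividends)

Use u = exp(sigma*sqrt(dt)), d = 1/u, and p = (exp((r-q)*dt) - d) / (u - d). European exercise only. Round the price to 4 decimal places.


Answer: Price = V(0,0) = 7.8696

Derivation:
dt = T/N = 0.666667
u = exp(sigma*sqrt(dt)) = 1.516512; d = 1/u = 0.659408
p = (exp((r-q)*dt) - d) / (u - d) = 0.407531
Discount per step: exp(-r*dt) = 0.991371
Stock lattice S(k, i) with i counting down-moves:
  k=0: S(0,0) = 23.0700
  k=1: S(1,0) = 34.9859; S(1,1) = 15.2125
  k=2: S(2,0) = 53.0566; S(2,1) = 23.0700; S(2,2) = 10.0313
  k=3: S(3,0) = 80.4610; S(3,1) = 34.9859; S(3,2) = 15.2125; S(3,3) = 6.6147
Terminal payoffs V(N, i) = max(S_T - K, 0):
  V(3,0) = 59.251020; V(3,1) = 13.775942; V(3,2) = 0.000000; V(3,3) = 0.000000
Backward induction: V(k, i) = exp(-r*dt) * [p * V(k+1, i) + (1-p) * V(k+1, i+1)].
  V(2,0) = exp(-r*dt) * [p*59.251020 + (1-p)*13.775942] = 32.029643
  V(2,1) = exp(-r*dt) * [p*13.775942 + (1-p)*0.000000] = 5.565676
  V(2,2) = exp(-r*dt) * [p*0.000000 + (1-p)*0.000000] = 0.000000
  V(1,0) = exp(-r*dt) * [p*32.029643 + (1-p)*5.565676] = 16.209466
  V(1,1) = exp(-r*dt) * [p*5.565676 + (1-p)*0.000000] = 2.248612
  V(0,0) = exp(-r*dt) * [p*16.209466 + (1-p)*2.248612] = 7.869591


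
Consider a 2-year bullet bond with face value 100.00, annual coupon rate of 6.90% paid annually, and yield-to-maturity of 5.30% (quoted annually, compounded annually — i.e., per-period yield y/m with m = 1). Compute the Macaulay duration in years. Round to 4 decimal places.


Coupon per period c = face * coupon_rate / m = 6.900000
Periods per year m = 1; per-period yield y/m = 0.053000
Number of cashflows N = 2
Cashflows (t years, CF_t, discount factor 1/(1+y/m)^(m*t), PV):
  t = 1.0000: CF_t = 6.900000, DF = 0.949668, PV = 6.552707
  t = 2.0000: CF_t = 106.900000, DF = 0.901869, PV = 96.409751
Price P = sum_t PV_t = 102.962458
Macaulay numerator sum_t t * PV_t:
  t * PV_t at t = 1.0000: 6.552707
  t * PV_t at t = 2.0000: 192.819503
Macaulay duration D = (sum_t t * PV_t) / P = 199.372209 / 102.962458 = 1.936358

Answer: Macaulay duration = 1.9364 years


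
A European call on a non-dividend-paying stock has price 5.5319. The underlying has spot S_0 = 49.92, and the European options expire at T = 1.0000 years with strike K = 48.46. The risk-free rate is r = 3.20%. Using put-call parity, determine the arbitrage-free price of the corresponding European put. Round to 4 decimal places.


Answer: Put price = 2.5457

Derivation:
Put-call parity: C - P = S_0 * exp(-qT) - K * exp(-rT).
S_0 * exp(-qT) = 49.9200 * 1.00000000 = 49.92000000
K * exp(-rT) = 48.4600 * 0.96850658 = 46.93382897
P = C - S*exp(-qT) + K*exp(-rT)
P = 5.5319 - 49.92000000 + 46.93382897 = 2.5457


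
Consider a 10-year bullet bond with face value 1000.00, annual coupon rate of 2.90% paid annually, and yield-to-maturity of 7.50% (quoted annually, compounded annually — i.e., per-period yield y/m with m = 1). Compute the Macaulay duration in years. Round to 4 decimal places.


Answer: Macaulay duration = 8.5188 years

Derivation:
Coupon per period c = face * coupon_rate / m = 29.000000
Periods per year m = 1; per-period yield y/m = 0.075000
Number of cashflows N = 10
Cashflows (t years, CF_t, discount factor 1/(1+y/m)^(m*t), PV):
  t = 1.0000: CF_t = 29.000000, DF = 0.930233, PV = 26.976744
  t = 2.0000: CF_t = 29.000000, DF = 0.865333, PV = 25.094646
  t = 3.0000: CF_t = 29.000000, DF = 0.804961, PV = 23.343857
  t = 4.0000: CF_t = 29.000000, DF = 0.748801, PV = 21.715215
  t = 5.0000: CF_t = 29.000000, DF = 0.696559, PV = 20.200200
  t = 6.0000: CF_t = 29.000000, DF = 0.647962, PV = 18.790884
  t = 7.0000: CF_t = 29.000000, DF = 0.602755, PV = 17.479892
  t = 8.0000: CF_t = 29.000000, DF = 0.560702, PV = 16.260365
  t = 9.0000: CF_t = 29.000000, DF = 0.521583, PV = 15.125921
  t = 10.0000: CF_t = 1029.000000, DF = 0.485194, PV = 499.264552
Price P = sum_t PV_t = 684.252276
Macaulay numerator sum_t t * PV_t:
  t * PV_t at t = 1.0000: 26.976744
  t * PV_t at t = 2.0000: 50.189292
  t * PV_t at t = 3.0000: 70.031570
  t * PV_t at t = 4.0000: 86.860861
  t * PV_t at t = 5.0000: 101.001002
  t * PV_t at t = 6.0000: 112.745304
  t * PV_t at t = 7.0000: 122.359245
  t * PV_t at t = 8.0000: 130.082918
  t * PV_t at t = 9.0000: 136.133286
  t * PV_t at t = 10.0000: 4992.645522
Macaulay duration D = (sum_t t * PV_t) / P = 5829.025744 / 684.252276 = 8.518826


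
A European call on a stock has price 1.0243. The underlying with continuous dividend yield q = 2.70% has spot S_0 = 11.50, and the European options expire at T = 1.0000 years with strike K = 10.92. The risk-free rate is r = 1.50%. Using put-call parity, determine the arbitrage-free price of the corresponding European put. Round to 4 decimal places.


Answer: Put price = 0.5881

Derivation:
Put-call parity: C - P = S_0 * exp(-qT) - K * exp(-rT).
S_0 * exp(-qT) = 11.5000 * 0.97336124 = 11.19365428
K * exp(-rT) = 10.9200 * 0.98511194 = 10.75742238
P = C - S*exp(-qT) + K*exp(-rT)
P = 1.0243 - 11.19365428 + 10.75742238 = 0.5881


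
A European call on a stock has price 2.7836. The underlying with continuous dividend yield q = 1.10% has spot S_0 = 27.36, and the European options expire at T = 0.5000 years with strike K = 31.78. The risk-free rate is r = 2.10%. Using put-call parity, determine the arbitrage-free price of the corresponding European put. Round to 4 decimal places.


Answer: Put price = 7.0217

Derivation:
Put-call parity: C - P = S_0 * exp(-qT) - K * exp(-rT).
S_0 * exp(-qT) = 27.3600 * 0.99451510 = 27.20993306
K * exp(-rT) = 31.7800 * 0.98955493 = 31.44805576
P = C - S*exp(-qT) + K*exp(-rT)
P = 2.7836 - 27.20993306 + 31.44805576 = 7.0217


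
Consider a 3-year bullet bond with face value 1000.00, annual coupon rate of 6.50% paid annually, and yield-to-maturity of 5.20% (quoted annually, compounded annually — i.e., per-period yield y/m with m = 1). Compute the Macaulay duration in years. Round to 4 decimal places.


Answer: Macaulay duration = 2.8239 years

Derivation:
Coupon per period c = face * coupon_rate / m = 65.000000
Periods per year m = 1; per-period yield y/m = 0.052000
Number of cashflows N = 3
Cashflows (t years, CF_t, discount factor 1/(1+y/m)^(m*t), PV):
  t = 1.0000: CF_t = 65.000000, DF = 0.950570, PV = 61.787072
  t = 2.0000: CF_t = 65.000000, DF = 0.903584, PV = 58.732958
  t = 3.0000: CF_t = 1065.000000, DF = 0.858920, PV = 914.749937
Price P = sum_t PV_t = 1035.269968
Macaulay numerator sum_t t * PV_t:
  t * PV_t at t = 1.0000: 61.787072
  t * PV_t at t = 2.0000: 117.465917
  t * PV_t at t = 3.0000: 2744.249811
Macaulay duration D = (sum_t t * PV_t) / P = 2923.502801 / 1035.269968 = 2.823904


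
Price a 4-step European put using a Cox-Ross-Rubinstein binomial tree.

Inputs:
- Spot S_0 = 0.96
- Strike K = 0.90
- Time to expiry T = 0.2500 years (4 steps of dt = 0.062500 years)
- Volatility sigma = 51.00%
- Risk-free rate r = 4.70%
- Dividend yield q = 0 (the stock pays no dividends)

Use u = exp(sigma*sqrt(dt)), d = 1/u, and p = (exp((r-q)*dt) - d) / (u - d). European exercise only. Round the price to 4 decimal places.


dt = T/N = 0.062500
u = exp(sigma*sqrt(dt)) = 1.135985; d = 1/u = 0.880293
p = (exp((r-q)*dt) - d) / (u - d) = 0.479673
Discount per step: exp(-r*dt) = 0.997067
Stock lattice S(k, i) with i counting down-moves:
  k=0: S(0,0) = 0.9600
  k=1: S(1,0) = 1.0905; S(1,1) = 0.8451
  k=2: S(2,0) = 1.2388; S(2,1) = 0.9600; S(2,2) = 0.7439
  k=3: S(3,0) = 1.4073; S(3,1) = 1.0905; S(3,2) = 0.8451; S(3,3) = 0.6549
  k=4: S(4,0) = 1.5987; S(4,1) = 1.2388; S(4,2) = 0.9600; S(4,3) = 0.7439; S(4,4) = 0.5765
Terminal payoffs V(N, i) = max(K - S_T, 0):
  V(4,0) = 0.000000; V(4,1) = 0.000000; V(4,2) = 0.000000; V(4,3) = 0.156080; V(4,4) = 0.323524
Backward induction: V(k, i) = exp(-r*dt) * [p * V(k+1, i) + (1-p) * V(k+1, i+1)].
  V(3,0) = exp(-r*dt) * [p*0.000000 + (1-p)*0.000000] = 0.000000
  V(3,1) = exp(-r*dt) * [p*0.000000 + (1-p)*0.000000] = 0.000000
  V(3,2) = exp(-r*dt) * [p*0.000000 + (1-p)*0.156080] = 0.080974
  V(3,3) = exp(-r*dt) * [p*0.156080 + (1-p)*0.323524] = 0.242492
  V(2,0) = exp(-r*dt) * [p*0.000000 + (1-p)*0.000000] = 0.000000
  V(2,1) = exp(-r*dt) * [p*0.000000 + (1-p)*0.080974] = 0.042010
  V(2,2) = exp(-r*dt) * [p*0.080974 + (1-p)*0.242492] = 0.164532
  V(1,0) = exp(-r*dt) * [p*0.000000 + (1-p)*0.042010] = 0.021795
  V(1,1) = exp(-r*dt) * [p*0.042010 + (1-p)*0.164532] = 0.105451
  V(0,0) = exp(-r*dt) * [p*0.021795 + (1-p)*0.105451] = 0.065132

Answer: Price = V(0,0) = 0.0651


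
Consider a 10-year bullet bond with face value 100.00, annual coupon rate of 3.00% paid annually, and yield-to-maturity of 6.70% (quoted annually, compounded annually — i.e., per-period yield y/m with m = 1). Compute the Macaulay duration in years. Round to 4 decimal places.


Answer: Macaulay duration = 8.5404 years

Derivation:
Coupon per period c = face * coupon_rate / m = 3.000000
Periods per year m = 1; per-period yield y/m = 0.067000
Number of cashflows N = 10
Cashflows (t years, CF_t, discount factor 1/(1+y/m)^(m*t), PV):
  t = 1.0000: CF_t = 3.000000, DF = 0.937207, PV = 2.811621
  t = 2.0000: CF_t = 3.000000, DF = 0.878357, PV = 2.635072
  t = 3.0000: CF_t = 3.000000, DF = 0.823203, PV = 2.469608
  t = 4.0000: CF_t = 3.000000, DF = 0.771511, PV = 2.314534
  t = 5.0000: CF_t = 3.000000, DF = 0.723066, PV = 2.169198
  t = 6.0000: CF_t = 3.000000, DF = 0.677663, PV = 2.032988
  t = 7.0000: CF_t = 3.000000, DF = 0.635110, PV = 1.905330
  t = 8.0000: CF_t = 3.000000, DF = 0.595230, PV = 1.785689
  t = 9.0000: CF_t = 3.000000, DF = 0.557854, PV = 1.673561
  t = 10.0000: CF_t = 103.000000, DF = 0.522824, PV = 53.850908
Price P = sum_t PV_t = 73.648509
Macaulay numerator sum_t t * PV_t:
  t * PV_t at t = 1.0000: 2.811621
  t * PV_t at t = 2.0000: 5.270143
  t * PV_t at t = 3.0000: 7.408824
  t * PV_t at t = 4.0000: 9.258136
  t * PV_t at t = 5.0000: 10.845989
  t * PV_t at t = 6.0000: 12.197926
  t * PV_t at t = 7.0000: 13.337313
  t * PV_t at t = 8.0000: 14.285514
  t * PV_t at t = 9.0000: 15.062047
  t * PV_t at t = 10.0000: 538.509080
Macaulay duration D = (sum_t t * PV_t) / P = 628.986594 / 73.648509 = 8.540385


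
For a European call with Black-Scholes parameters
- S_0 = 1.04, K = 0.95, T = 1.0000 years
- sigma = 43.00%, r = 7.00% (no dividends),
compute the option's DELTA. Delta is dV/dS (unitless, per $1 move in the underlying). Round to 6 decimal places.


d1 = 0.5882883896; d2 = 0.1582883896
phi(d1) = 0.3355513940; exp(-qT) = 1.0000000000; exp(-rT) = 0.9323938199
N(d1) = 0.7218306313
Delta = exp(-qT) * N(d1) = 1.0000000000 * 0.7218306313 = 0.721831

Answer: Delta = 0.721831


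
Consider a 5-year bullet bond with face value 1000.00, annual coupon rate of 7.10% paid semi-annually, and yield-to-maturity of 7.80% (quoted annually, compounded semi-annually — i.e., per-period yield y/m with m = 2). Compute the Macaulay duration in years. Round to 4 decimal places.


Coupon per period c = face * coupon_rate / m = 35.500000
Periods per year m = 2; per-period yield y/m = 0.039000
Number of cashflows N = 10
Cashflows (t years, CF_t, discount factor 1/(1+y/m)^(m*t), PV):
  t = 0.5000: CF_t = 35.500000, DF = 0.962464, PV = 34.167469
  t = 1.0000: CF_t = 35.500000, DF = 0.926337, PV = 32.884955
  t = 1.5000: CF_t = 35.500000, DF = 0.891566, PV = 31.650583
  t = 2.0000: CF_t = 35.500000, DF = 0.858100, PV = 30.462544
  t = 2.5000: CF_t = 35.500000, DF = 0.825890, PV = 29.319099
  t = 3.0000: CF_t = 35.500000, DF = 0.794889, PV = 28.218574
  t = 3.5000: CF_t = 35.500000, DF = 0.765052, PV = 27.159359
  t = 4.0000: CF_t = 35.500000, DF = 0.736335, PV = 26.139903
  t = 4.5000: CF_t = 35.500000, DF = 0.708696, PV = 25.158713
  t = 5.0000: CF_t = 1035.500000, DF = 0.682094, PV = 706.308817
Price P = sum_t PV_t = 971.470016
Macaulay numerator sum_t t * PV_t:
  t * PV_t at t = 0.5000: 17.083734
  t * PV_t at t = 1.0000: 32.884955
  t * PV_t at t = 1.5000: 47.475874
  t * PV_t at t = 2.0000: 60.925087
  t * PV_t at t = 2.5000: 73.297747
  t * PV_t at t = 3.0000: 84.655723
  t * PV_t at t = 3.5000: 95.057757
  t * PV_t at t = 4.0000: 104.559612
  t * PV_t at t = 4.5000: 113.214210
  t * PV_t at t = 5.0000: 3531.544085
Macaulay duration D = (sum_t t * PV_t) / P = 4160.698785 / 971.470016 = 4.282890

Answer: Macaulay duration = 4.2829 years


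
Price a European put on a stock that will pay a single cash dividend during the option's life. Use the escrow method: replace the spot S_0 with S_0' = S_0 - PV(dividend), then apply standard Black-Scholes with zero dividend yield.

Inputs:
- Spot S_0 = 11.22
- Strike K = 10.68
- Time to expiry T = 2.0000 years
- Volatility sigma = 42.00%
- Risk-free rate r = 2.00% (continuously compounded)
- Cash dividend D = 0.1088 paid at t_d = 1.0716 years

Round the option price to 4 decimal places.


Answer: Price = 2.0914

Derivation:
PV(D) = D * exp(-r * t_d) = 0.1088 * 0.97879603 = 0.10649301
S_0' = S_0 - PV(D) = 11.2200 - 0.10649301 = 11.11350699
d1 = (ln(S_0'/K) + (r + sigma^2/2)*T) / (sigma*sqrt(T)) = 0.43131558
d2 = d1 - sigma*sqrt(T) = -0.16265412
exp(-rT) = 0.96078944
N(-d1) = 0.33311946; N(-d2) = 0.56460461
P = K * exp(-rT) * N(-d2) - S_0' * N(-d1) = 10.6800 * 0.96078944 * 0.56460461 - 11.11350699 * 0.33311946 = 2.0914


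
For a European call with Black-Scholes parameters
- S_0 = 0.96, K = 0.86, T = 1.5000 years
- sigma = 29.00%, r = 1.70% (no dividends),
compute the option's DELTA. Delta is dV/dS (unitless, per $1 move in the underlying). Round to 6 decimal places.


Answer: Delta = 0.711950

Derivation:
d1 = 0.5590915155; d2 = 0.2039155028
phi(d1) = 0.3412191995; exp(-qT) = 1.0000000000; exp(-rT) = 0.9748223790
N(d1) = 0.7119503676
Delta = exp(-qT) * N(d1) = 1.0000000000 * 0.7119503676 = 0.711950


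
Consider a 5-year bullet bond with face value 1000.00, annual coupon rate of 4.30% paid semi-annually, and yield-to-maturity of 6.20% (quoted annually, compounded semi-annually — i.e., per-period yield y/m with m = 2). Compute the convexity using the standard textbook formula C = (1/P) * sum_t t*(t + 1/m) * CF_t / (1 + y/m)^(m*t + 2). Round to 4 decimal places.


Answer: Convexity = 22.6507

Derivation:
Coupon per period c = face * coupon_rate / m = 21.500000
Periods per year m = 2; per-period yield y/m = 0.031000
Number of cashflows N = 10
Cashflows (t years, CF_t, discount factor 1/(1+y/m)^(m*t), PV):
  t = 0.5000: CF_t = 21.500000, DF = 0.969932, PV = 20.853540
  t = 1.0000: CF_t = 21.500000, DF = 0.940768, PV = 20.226518
  t = 1.5000: CF_t = 21.500000, DF = 0.912481, PV = 19.618349
  t = 2.0000: CF_t = 21.500000, DF = 0.885045, PV = 19.028467
  t = 2.5000: CF_t = 21.500000, DF = 0.858434, PV = 18.456321
  t = 3.0000: CF_t = 21.500000, DF = 0.832622, PV = 17.901378
  t = 3.5000: CF_t = 21.500000, DF = 0.807587, PV = 17.363121
  t = 4.0000: CF_t = 21.500000, DF = 0.783305, PV = 16.841049
  t = 4.5000: CF_t = 21.500000, DF = 0.759752, PV = 16.334674
  t = 5.0000: CF_t = 1021.500000, DF = 0.736908, PV = 752.751653
Price P = sum_t PV_t = 919.375072
Convexity numerator sum_t t*(t + 1/m) * CF_t / (1+y/m)^(m*t + 2):
  t = 0.5000: term = 9.809175
  t = 1.0000: term = 28.542700
  t = 1.5000: term = 55.368963
  t = 2.0000: term = 89.506891
  t = 2.5000: term = 130.223411
  t = 3.0000: term = 176.831014
  t = 3.5000: term = 228.685436
  t = 4.0000: term = 285.183446
  t = 4.5000: term = 345.760725
  t = 5.0000: term = 19474.534315
Convexity = (1/P) * sum = 20824.446076 / 919.375072 = 22.650653
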